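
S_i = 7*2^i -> [7, 14, 28, 56, 112]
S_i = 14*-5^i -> [14, -70, 350, -1750, 8750]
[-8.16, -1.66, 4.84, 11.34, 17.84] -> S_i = -8.16 + 6.50*i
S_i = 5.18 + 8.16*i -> [5.18, 13.34, 21.5, 29.66, 37.82]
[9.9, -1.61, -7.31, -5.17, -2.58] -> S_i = Random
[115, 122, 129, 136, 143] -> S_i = 115 + 7*i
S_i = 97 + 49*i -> [97, 146, 195, 244, 293]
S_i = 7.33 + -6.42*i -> [7.33, 0.91, -5.51, -11.93, -18.35]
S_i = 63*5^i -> [63, 315, 1575, 7875, 39375]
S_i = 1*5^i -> [1, 5, 25, 125, 625]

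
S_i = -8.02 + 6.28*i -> [-8.02, -1.74, 4.54, 10.82, 17.1]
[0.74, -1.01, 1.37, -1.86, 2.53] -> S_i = 0.74*(-1.36)^i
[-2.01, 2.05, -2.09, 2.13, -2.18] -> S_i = -2.01*(-1.02)^i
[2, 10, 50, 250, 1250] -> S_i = 2*5^i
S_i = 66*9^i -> [66, 594, 5346, 48114, 433026]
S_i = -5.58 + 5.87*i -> [-5.58, 0.29, 6.16, 12.03, 17.9]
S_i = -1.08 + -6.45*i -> [-1.08, -7.53, -13.98, -20.43, -26.88]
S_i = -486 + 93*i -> [-486, -393, -300, -207, -114]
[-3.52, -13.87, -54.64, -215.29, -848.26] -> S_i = -3.52*3.94^i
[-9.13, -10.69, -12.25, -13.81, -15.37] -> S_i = -9.13 + -1.56*i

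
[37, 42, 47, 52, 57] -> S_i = 37 + 5*i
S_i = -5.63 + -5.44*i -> [-5.63, -11.07, -16.51, -21.95, -27.39]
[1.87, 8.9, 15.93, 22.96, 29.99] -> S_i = 1.87 + 7.03*i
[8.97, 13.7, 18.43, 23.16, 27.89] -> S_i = 8.97 + 4.73*i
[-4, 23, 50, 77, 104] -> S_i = -4 + 27*i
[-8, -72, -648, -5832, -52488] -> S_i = -8*9^i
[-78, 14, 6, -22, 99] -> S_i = Random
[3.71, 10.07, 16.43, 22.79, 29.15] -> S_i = 3.71 + 6.36*i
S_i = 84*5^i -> [84, 420, 2100, 10500, 52500]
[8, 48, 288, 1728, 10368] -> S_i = 8*6^i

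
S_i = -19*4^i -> [-19, -76, -304, -1216, -4864]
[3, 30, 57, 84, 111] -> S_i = 3 + 27*i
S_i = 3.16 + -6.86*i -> [3.16, -3.7, -10.56, -17.42, -24.28]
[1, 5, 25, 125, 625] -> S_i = 1*5^i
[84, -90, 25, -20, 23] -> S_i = Random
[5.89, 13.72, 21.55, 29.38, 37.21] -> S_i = 5.89 + 7.83*i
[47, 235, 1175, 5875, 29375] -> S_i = 47*5^i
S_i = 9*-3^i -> [9, -27, 81, -243, 729]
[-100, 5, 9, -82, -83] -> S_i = Random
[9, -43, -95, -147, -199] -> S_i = 9 + -52*i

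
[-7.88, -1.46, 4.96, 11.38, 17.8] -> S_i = -7.88 + 6.42*i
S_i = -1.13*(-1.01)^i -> [-1.13, 1.14, -1.15, 1.16, -1.18]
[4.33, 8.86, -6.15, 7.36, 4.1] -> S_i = Random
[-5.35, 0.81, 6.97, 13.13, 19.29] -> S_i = -5.35 + 6.16*i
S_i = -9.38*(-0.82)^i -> [-9.38, 7.69, -6.31, 5.17, -4.24]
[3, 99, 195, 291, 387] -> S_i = 3 + 96*i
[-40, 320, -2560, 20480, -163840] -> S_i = -40*-8^i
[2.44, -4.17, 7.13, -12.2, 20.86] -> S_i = 2.44*(-1.71)^i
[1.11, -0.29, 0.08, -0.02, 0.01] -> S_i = 1.11*(-0.26)^i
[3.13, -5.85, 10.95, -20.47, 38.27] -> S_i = 3.13*(-1.87)^i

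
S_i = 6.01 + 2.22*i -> [6.01, 8.23, 10.45, 12.67, 14.89]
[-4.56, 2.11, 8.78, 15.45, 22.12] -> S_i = -4.56 + 6.67*i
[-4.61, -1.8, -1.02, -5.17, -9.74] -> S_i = Random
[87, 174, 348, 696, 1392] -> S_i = 87*2^i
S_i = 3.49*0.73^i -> [3.49, 2.55, 1.86, 1.36, 0.99]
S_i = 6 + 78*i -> [6, 84, 162, 240, 318]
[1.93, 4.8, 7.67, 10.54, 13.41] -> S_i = 1.93 + 2.87*i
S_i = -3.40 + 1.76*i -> [-3.4, -1.64, 0.12, 1.88, 3.64]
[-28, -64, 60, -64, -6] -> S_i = Random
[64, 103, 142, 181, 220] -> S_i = 64 + 39*i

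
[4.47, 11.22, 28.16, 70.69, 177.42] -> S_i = 4.47*2.51^i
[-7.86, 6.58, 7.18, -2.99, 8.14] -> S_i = Random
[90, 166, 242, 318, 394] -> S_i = 90 + 76*i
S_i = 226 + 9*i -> [226, 235, 244, 253, 262]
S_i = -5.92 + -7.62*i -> [-5.92, -13.54, -21.16, -28.78, -36.4]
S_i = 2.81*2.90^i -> [2.81, 8.15, 23.63, 68.53, 198.75]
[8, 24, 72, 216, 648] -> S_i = 8*3^i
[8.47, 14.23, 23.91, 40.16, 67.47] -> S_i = 8.47*1.68^i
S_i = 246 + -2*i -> [246, 244, 242, 240, 238]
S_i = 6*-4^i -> [6, -24, 96, -384, 1536]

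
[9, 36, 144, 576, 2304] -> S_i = 9*4^i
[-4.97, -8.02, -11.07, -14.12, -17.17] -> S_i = -4.97 + -3.05*i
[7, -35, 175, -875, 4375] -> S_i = 7*-5^i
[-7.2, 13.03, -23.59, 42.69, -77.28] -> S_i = -7.20*(-1.81)^i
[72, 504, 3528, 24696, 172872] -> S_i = 72*7^i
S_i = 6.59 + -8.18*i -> [6.59, -1.59, -9.77, -17.95, -26.13]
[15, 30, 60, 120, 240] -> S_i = 15*2^i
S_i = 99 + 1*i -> [99, 100, 101, 102, 103]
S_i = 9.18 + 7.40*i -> [9.18, 16.58, 23.98, 31.38, 38.78]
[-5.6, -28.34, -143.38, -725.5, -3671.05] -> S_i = -5.60*5.06^i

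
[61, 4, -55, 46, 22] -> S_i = Random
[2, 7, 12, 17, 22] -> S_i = 2 + 5*i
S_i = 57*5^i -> [57, 285, 1425, 7125, 35625]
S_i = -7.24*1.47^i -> [-7.24, -10.64, -15.64, -23.0, -33.81]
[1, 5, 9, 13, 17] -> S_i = 1 + 4*i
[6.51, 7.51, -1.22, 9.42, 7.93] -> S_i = Random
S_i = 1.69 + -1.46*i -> [1.69, 0.23, -1.23, -2.69, -4.15]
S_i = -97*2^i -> [-97, -194, -388, -776, -1552]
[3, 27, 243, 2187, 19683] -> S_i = 3*9^i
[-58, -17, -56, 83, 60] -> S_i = Random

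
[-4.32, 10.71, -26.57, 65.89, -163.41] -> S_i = -4.32*(-2.48)^i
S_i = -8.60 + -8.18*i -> [-8.6, -16.78, -24.96, -33.14, -41.32]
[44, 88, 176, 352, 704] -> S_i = 44*2^i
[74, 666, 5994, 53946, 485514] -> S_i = 74*9^i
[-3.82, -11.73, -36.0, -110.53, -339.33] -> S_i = -3.82*3.07^i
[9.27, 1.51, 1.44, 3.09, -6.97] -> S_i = Random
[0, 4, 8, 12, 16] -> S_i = 0 + 4*i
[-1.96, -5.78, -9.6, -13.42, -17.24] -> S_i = -1.96 + -3.82*i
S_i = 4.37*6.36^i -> [4.37, 27.79, 176.76, 1124.22, 7150.06]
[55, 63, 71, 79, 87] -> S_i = 55 + 8*i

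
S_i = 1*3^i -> [1, 3, 9, 27, 81]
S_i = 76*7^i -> [76, 532, 3724, 26068, 182476]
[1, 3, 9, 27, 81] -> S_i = 1*3^i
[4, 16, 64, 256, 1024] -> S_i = 4*4^i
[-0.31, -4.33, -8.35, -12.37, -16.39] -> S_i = -0.31 + -4.02*i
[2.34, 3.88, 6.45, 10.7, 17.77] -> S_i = 2.34*1.66^i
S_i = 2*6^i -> [2, 12, 72, 432, 2592]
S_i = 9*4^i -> [9, 36, 144, 576, 2304]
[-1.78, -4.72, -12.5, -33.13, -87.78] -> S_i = -1.78*2.65^i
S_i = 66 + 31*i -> [66, 97, 128, 159, 190]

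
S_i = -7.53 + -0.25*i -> [-7.53, -7.78, -8.03, -8.28, -8.53]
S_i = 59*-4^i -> [59, -236, 944, -3776, 15104]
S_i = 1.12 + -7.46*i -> [1.12, -6.34, -13.8, -21.26, -28.72]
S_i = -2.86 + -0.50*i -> [-2.86, -3.36, -3.86, -4.36, -4.86]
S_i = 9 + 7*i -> [9, 16, 23, 30, 37]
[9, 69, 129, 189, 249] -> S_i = 9 + 60*i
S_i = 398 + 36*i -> [398, 434, 470, 506, 542]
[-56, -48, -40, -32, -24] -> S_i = -56 + 8*i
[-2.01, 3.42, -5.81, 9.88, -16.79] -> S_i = -2.01*(-1.70)^i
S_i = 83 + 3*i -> [83, 86, 89, 92, 95]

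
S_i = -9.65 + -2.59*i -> [-9.65, -12.24, -14.83, -17.42, -20.01]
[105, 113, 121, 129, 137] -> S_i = 105 + 8*i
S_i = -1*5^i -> [-1, -5, -25, -125, -625]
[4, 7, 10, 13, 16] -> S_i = 4 + 3*i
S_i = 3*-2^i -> [3, -6, 12, -24, 48]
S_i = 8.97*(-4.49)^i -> [8.97, -40.28, 180.84, -811.95, 3645.67]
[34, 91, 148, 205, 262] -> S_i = 34 + 57*i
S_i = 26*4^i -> [26, 104, 416, 1664, 6656]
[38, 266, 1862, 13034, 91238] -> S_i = 38*7^i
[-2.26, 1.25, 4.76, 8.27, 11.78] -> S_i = -2.26 + 3.51*i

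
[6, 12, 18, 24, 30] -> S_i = 6 + 6*i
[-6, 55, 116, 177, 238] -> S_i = -6 + 61*i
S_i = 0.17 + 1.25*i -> [0.17, 1.42, 2.67, 3.92, 5.17]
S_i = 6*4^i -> [6, 24, 96, 384, 1536]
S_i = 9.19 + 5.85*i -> [9.19, 15.04, 20.89, 26.74, 32.59]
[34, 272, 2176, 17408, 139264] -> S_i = 34*8^i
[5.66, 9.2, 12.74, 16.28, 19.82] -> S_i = 5.66 + 3.54*i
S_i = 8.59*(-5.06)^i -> [8.59, -43.47, 219.93, -1112.87, 5631.13]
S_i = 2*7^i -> [2, 14, 98, 686, 4802]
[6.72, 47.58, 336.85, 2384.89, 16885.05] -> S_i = 6.72*7.08^i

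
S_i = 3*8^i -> [3, 24, 192, 1536, 12288]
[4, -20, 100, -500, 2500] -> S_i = 4*-5^i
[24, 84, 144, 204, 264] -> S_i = 24 + 60*i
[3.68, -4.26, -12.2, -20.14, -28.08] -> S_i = 3.68 + -7.94*i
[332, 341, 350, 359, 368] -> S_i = 332 + 9*i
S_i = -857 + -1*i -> [-857, -858, -859, -860, -861]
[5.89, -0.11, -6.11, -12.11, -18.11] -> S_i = 5.89 + -6.00*i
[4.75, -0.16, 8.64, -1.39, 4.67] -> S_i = Random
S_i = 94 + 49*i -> [94, 143, 192, 241, 290]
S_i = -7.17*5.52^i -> [-7.17, -39.58, -218.47, -1205.97, -6656.95]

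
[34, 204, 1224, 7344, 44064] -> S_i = 34*6^i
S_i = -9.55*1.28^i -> [-9.55, -12.22, -15.65, -20.03, -25.64]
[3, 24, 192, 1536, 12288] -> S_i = 3*8^i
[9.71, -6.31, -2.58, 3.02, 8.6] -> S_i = Random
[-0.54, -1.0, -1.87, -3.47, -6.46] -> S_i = -0.54*1.86^i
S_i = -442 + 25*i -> [-442, -417, -392, -367, -342]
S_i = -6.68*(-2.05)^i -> [-6.68, 13.69, -28.07, 57.55, -117.98]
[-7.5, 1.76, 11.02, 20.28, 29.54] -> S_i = -7.50 + 9.26*i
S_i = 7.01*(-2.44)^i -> [7.01, -17.1, 41.73, -101.83, 248.47]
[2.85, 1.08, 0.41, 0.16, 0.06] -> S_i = 2.85*0.38^i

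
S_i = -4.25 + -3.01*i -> [-4.25, -7.26, -10.27, -13.28, -16.29]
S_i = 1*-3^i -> [1, -3, 9, -27, 81]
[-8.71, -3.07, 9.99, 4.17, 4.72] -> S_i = Random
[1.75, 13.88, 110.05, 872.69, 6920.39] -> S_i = 1.75*7.93^i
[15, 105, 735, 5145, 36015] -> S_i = 15*7^i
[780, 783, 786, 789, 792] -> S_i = 780 + 3*i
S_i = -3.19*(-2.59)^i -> [-3.19, 8.26, -21.4, 55.42, -143.55]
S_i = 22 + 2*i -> [22, 24, 26, 28, 30]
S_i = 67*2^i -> [67, 134, 268, 536, 1072]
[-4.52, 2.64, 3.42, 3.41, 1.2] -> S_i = Random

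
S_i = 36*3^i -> [36, 108, 324, 972, 2916]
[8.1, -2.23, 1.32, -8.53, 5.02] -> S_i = Random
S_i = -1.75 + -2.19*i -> [-1.75, -3.94, -6.13, -8.32, -10.51]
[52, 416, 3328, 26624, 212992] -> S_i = 52*8^i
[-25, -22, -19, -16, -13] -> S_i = -25 + 3*i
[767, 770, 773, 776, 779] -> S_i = 767 + 3*i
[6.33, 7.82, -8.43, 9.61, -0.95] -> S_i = Random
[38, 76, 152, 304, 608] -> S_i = 38*2^i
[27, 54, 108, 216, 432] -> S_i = 27*2^i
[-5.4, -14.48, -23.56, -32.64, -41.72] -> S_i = -5.40 + -9.08*i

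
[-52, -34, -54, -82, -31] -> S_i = Random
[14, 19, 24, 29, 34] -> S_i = 14 + 5*i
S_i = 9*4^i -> [9, 36, 144, 576, 2304]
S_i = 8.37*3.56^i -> [8.37, 29.8, 106.08, 377.64, 1344.39]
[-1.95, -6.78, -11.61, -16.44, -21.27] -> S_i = -1.95 + -4.83*i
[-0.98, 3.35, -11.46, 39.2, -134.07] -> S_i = -0.98*(-3.42)^i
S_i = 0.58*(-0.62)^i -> [0.58, -0.36, 0.22, -0.14, 0.09]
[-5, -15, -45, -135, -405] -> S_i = -5*3^i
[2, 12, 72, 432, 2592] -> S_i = 2*6^i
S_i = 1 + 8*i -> [1, 9, 17, 25, 33]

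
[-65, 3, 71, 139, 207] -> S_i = -65 + 68*i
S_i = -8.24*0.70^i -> [-8.24, -5.77, -4.04, -2.83, -1.98]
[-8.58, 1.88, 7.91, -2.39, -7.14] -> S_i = Random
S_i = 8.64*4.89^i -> [8.64, 42.25, 206.6, 1010.28, 4940.25]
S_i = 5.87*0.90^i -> [5.87, 5.28, 4.75, 4.28, 3.85]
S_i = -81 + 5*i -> [-81, -76, -71, -66, -61]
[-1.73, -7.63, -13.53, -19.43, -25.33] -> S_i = -1.73 + -5.90*i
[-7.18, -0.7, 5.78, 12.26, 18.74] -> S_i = -7.18 + 6.48*i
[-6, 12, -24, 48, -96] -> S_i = -6*-2^i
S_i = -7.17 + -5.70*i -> [-7.17, -12.87, -18.57, -24.27, -29.97]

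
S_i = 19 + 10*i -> [19, 29, 39, 49, 59]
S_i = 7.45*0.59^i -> [7.45, 4.4, 2.59, 1.53, 0.9]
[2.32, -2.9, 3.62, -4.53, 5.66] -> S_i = 2.32*(-1.25)^i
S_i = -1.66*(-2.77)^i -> [-1.66, 4.6, -12.74, 35.28, -97.73]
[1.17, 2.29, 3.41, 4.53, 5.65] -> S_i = 1.17 + 1.12*i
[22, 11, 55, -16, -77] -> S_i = Random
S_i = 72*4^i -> [72, 288, 1152, 4608, 18432]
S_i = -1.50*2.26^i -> [-1.5, -3.39, -7.66, -17.31, -39.13]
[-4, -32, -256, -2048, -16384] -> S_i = -4*8^i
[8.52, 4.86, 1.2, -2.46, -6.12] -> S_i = 8.52 + -3.66*i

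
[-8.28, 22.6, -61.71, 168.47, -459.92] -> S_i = -8.28*(-2.73)^i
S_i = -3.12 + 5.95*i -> [-3.12, 2.83, 8.78, 14.73, 20.68]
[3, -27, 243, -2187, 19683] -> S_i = 3*-9^i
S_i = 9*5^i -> [9, 45, 225, 1125, 5625]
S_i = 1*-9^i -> [1, -9, 81, -729, 6561]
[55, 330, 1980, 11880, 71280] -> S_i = 55*6^i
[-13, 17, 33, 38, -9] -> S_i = Random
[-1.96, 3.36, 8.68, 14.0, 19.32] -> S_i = -1.96 + 5.32*i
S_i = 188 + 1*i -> [188, 189, 190, 191, 192]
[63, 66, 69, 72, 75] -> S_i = 63 + 3*i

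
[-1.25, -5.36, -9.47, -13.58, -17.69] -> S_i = -1.25 + -4.11*i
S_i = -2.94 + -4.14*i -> [-2.94, -7.08, -11.22, -15.36, -19.5]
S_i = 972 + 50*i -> [972, 1022, 1072, 1122, 1172]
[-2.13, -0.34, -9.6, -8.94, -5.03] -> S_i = Random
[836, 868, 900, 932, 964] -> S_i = 836 + 32*i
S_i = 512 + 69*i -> [512, 581, 650, 719, 788]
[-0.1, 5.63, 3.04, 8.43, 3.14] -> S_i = Random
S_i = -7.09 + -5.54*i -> [-7.09, -12.63, -18.17, -23.71, -29.25]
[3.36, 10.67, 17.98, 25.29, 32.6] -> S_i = 3.36 + 7.31*i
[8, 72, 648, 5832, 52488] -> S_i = 8*9^i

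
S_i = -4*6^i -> [-4, -24, -144, -864, -5184]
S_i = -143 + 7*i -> [-143, -136, -129, -122, -115]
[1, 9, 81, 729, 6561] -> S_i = 1*9^i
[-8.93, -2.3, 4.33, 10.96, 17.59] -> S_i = -8.93 + 6.63*i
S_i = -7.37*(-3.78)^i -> [-7.37, 27.86, -105.31, 398.05, -1504.65]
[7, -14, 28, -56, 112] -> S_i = 7*-2^i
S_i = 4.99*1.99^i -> [4.99, 9.93, 19.76, 39.32, 78.26]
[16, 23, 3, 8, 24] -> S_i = Random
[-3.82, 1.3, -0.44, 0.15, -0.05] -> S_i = -3.82*(-0.34)^i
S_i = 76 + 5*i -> [76, 81, 86, 91, 96]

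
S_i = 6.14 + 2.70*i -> [6.14, 8.84, 11.54, 14.24, 16.94]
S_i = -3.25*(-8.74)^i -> [-3.25, 28.4, -248.26, 2169.79, -18963.96]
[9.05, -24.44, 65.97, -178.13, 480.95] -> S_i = 9.05*(-2.70)^i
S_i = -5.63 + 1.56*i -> [-5.63, -4.07, -2.51, -0.95, 0.61]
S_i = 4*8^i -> [4, 32, 256, 2048, 16384]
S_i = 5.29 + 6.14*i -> [5.29, 11.43, 17.57, 23.71, 29.85]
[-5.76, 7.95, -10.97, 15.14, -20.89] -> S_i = -5.76*(-1.38)^i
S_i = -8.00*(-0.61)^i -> [-8.0, 4.88, -2.98, 1.82, -1.11]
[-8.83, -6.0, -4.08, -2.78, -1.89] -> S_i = -8.83*0.68^i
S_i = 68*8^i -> [68, 544, 4352, 34816, 278528]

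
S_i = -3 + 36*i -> [-3, 33, 69, 105, 141]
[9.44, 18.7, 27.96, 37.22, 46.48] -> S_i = 9.44 + 9.26*i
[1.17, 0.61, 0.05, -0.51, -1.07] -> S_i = 1.17 + -0.56*i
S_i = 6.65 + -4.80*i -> [6.65, 1.85, -2.95, -7.75, -12.55]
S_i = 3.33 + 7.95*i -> [3.33, 11.28, 19.23, 27.18, 35.13]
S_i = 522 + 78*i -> [522, 600, 678, 756, 834]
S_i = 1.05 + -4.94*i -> [1.05, -3.89, -8.83, -13.77, -18.71]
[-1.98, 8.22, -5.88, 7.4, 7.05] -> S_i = Random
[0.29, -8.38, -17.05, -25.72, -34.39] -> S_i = 0.29 + -8.67*i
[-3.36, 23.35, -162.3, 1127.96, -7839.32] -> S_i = -3.36*(-6.95)^i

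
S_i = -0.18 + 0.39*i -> [-0.18, 0.21, 0.6, 0.99, 1.38]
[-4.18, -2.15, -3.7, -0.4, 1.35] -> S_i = Random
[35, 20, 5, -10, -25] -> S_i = 35 + -15*i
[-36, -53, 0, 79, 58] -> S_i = Random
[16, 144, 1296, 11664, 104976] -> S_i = 16*9^i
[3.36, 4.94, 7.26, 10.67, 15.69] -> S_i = 3.36*1.47^i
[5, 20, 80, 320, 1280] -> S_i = 5*4^i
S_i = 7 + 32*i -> [7, 39, 71, 103, 135]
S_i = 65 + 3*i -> [65, 68, 71, 74, 77]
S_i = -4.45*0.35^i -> [-4.45, -1.56, -0.55, -0.19, -0.07]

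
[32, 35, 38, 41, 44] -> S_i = 32 + 3*i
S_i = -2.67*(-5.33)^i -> [-2.67, 14.23, -75.85, 404.29, -2154.87]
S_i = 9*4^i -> [9, 36, 144, 576, 2304]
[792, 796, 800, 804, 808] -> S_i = 792 + 4*i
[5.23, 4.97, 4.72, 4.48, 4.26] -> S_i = 5.23*0.95^i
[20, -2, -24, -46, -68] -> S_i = 20 + -22*i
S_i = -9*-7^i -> [-9, 63, -441, 3087, -21609]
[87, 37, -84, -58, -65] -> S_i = Random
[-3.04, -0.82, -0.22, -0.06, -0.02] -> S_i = -3.04*0.27^i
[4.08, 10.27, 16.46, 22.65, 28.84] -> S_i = 4.08 + 6.19*i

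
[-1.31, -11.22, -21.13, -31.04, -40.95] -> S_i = -1.31 + -9.91*i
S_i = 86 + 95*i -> [86, 181, 276, 371, 466]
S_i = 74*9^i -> [74, 666, 5994, 53946, 485514]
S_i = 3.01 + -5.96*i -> [3.01, -2.95, -8.91, -14.87, -20.83]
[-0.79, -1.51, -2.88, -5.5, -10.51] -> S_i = -0.79*1.91^i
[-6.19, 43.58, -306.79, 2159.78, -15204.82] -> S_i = -6.19*(-7.04)^i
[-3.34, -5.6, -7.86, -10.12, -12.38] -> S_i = -3.34 + -2.26*i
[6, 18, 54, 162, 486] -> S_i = 6*3^i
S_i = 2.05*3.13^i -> [2.05, 6.42, 20.08, 62.86, 196.76]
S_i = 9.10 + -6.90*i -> [9.1, 2.2, -4.7, -11.6, -18.5]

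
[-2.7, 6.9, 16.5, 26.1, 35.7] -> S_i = -2.70 + 9.60*i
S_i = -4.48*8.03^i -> [-4.48, -35.97, -288.87, -2319.66, -18626.88]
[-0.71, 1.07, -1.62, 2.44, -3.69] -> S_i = -0.71*(-1.51)^i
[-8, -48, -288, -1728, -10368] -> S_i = -8*6^i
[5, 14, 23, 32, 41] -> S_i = 5 + 9*i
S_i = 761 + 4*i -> [761, 765, 769, 773, 777]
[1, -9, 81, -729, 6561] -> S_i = 1*-9^i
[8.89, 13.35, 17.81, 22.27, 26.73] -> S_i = 8.89 + 4.46*i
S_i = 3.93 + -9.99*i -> [3.93, -6.06, -16.05, -26.04, -36.03]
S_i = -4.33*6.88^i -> [-4.33, -29.79, -204.96, -1410.11, -9701.56]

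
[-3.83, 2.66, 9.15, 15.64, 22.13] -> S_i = -3.83 + 6.49*i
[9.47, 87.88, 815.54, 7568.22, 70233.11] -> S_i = 9.47*9.28^i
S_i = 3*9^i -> [3, 27, 243, 2187, 19683]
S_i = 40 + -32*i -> [40, 8, -24, -56, -88]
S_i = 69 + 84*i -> [69, 153, 237, 321, 405]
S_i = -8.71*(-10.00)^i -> [-8.71, 87.1, -871.0, 8710.0, -87100.0]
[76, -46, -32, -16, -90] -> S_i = Random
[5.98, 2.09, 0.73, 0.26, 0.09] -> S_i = 5.98*0.35^i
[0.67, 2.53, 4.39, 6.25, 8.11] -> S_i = 0.67 + 1.86*i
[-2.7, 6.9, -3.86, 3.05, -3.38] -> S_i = Random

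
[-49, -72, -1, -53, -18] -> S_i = Random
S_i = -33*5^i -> [-33, -165, -825, -4125, -20625]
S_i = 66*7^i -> [66, 462, 3234, 22638, 158466]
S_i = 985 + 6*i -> [985, 991, 997, 1003, 1009]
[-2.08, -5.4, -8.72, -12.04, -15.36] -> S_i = -2.08 + -3.32*i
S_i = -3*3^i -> [-3, -9, -27, -81, -243]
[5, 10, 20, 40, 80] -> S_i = 5*2^i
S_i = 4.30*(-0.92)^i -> [4.3, -3.96, 3.64, -3.35, 3.08]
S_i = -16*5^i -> [-16, -80, -400, -2000, -10000]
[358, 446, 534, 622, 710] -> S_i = 358 + 88*i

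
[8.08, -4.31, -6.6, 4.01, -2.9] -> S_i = Random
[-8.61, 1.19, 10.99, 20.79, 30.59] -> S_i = -8.61 + 9.80*i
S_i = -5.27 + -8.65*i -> [-5.27, -13.92, -22.57, -31.22, -39.87]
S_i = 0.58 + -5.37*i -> [0.58, -4.79, -10.16, -15.53, -20.9]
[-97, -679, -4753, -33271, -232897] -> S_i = -97*7^i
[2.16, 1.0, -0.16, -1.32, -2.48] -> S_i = 2.16 + -1.16*i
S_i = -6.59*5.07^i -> [-6.59, -33.41, -169.4, -858.83, -4354.29]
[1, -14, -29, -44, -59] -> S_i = 1 + -15*i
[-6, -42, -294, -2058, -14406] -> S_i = -6*7^i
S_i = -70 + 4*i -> [-70, -66, -62, -58, -54]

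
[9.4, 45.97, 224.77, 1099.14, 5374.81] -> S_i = 9.40*4.89^i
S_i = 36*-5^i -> [36, -180, 900, -4500, 22500]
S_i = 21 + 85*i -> [21, 106, 191, 276, 361]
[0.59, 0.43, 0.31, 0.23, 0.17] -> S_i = 0.59*0.73^i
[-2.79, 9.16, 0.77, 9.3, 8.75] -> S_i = Random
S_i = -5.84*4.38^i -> [-5.84, -25.58, -112.04, -490.72, -2149.36]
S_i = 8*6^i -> [8, 48, 288, 1728, 10368]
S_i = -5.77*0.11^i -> [-5.77, -0.63, -0.07, -0.01, -0.0]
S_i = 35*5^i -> [35, 175, 875, 4375, 21875]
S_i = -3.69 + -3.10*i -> [-3.69, -6.79, -9.89, -12.99, -16.09]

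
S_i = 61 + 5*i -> [61, 66, 71, 76, 81]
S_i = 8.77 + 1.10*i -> [8.77, 9.87, 10.97, 12.07, 13.17]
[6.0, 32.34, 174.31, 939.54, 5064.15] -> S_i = 6.00*5.39^i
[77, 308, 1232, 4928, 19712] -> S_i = 77*4^i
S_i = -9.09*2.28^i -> [-9.09, -20.73, -47.25, -107.74, -245.64]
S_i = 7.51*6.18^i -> [7.51, 46.41, 286.82, 1772.58, 10954.53]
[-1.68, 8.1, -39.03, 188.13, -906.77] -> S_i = -1.68*(-4.82)^i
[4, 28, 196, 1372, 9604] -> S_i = 4*7^i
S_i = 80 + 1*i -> [80, 81, 82, 83, 84]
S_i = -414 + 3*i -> [-414, -411, -408, -405, -402]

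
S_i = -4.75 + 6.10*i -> [-4.75, 1.35, 7.45, 13.55, 19.65]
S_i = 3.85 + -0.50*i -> [3.85, 3.35, 2.85, 2.35, 1.85]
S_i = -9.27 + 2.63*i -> [-9.27, -6.64, -4.01, -1.38, 1.25]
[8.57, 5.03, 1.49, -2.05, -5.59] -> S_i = 8.57 + -3.54*i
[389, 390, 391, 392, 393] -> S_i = 389 + 1*i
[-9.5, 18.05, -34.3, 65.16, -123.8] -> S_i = -9.50*(-1.90)^i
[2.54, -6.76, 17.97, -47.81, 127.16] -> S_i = 2.54*(-2.66)^i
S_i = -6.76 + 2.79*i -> [-6.76, -3.97, -1.18, 1.61, 4.4]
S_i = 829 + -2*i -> [829, 827, 825, 823, 821]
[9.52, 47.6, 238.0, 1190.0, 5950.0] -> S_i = 9.52*5.00^i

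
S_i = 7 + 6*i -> [7, 13, 19, 25, 31]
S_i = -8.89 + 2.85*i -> [-8.89, -6.04, -3.19, -0.34, 2.51]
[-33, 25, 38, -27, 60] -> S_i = Random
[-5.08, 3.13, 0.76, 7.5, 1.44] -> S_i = Random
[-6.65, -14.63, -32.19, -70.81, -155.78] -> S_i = -6.65*2.20^i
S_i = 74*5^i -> [74, 370, 1850, 9250, 46250]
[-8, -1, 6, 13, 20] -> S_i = -8 + 7*i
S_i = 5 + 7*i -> [5, 12, 19, 26, 33]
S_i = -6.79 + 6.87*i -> [-6.79, 0.08, 6.95, 13.82, 20.69]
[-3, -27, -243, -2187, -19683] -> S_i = -3*9^i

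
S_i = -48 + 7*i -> [-48, -41, -34, -27, -20]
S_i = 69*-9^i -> [69, -621, 5589, -50301, 452709]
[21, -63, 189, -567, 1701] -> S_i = 21*-3^i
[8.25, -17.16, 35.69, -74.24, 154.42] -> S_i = 8.25*(-2.08)^i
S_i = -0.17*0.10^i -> [-0.17, -0.02, -0.0, -0.0, -0.0]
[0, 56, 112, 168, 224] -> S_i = 0 + 56*i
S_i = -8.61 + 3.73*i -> [-8.61, -4.88, -1.15, 2.58, 6.31]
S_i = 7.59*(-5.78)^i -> [7.59, -43.87, 253.57, -1465.63, 8471.36]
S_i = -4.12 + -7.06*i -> [-4.12, -11.18, -18.24, -25.3, -32.36]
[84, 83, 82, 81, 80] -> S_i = 84 + -1*i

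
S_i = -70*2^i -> [-70, -140, -280, -560, -1120]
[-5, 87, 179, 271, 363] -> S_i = -5 + 92*i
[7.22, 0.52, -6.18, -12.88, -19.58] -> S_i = 7.22 + -6.70*i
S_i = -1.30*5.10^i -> [-1.3, -6.63, -33.81, -172.45, -879.48]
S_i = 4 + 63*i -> [4, 67, 130, 193, 256]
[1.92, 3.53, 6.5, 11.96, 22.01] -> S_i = 1.92*1.84^i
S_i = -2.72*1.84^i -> [-2.72, -5.0, -9.21, -16.94, -31.18]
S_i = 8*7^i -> [8, 56, 392, 2744, 19208]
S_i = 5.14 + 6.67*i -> [5.14, 11.81, 18.48, 25.15, 31.82]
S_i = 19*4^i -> [19, 76, 304, 1216, 4864]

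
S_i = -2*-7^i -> [-2, 14, -98, 686, -4802]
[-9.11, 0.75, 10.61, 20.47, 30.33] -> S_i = -9.11 + 9.86*i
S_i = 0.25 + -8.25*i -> [0.25, -8.0, -16.25, -24.5, -32.75]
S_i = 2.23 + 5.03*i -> [2.23, 7.26, 12.29, 17.32, 22.35]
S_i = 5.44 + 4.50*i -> [5.44, 9.94, 14.44, 18.94, 23.44]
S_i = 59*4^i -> [59, 236, 944, 3776, 15104]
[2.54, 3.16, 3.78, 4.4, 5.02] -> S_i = 2.54 + 0.62*i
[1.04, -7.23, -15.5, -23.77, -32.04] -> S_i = 1.04 + -8.27*i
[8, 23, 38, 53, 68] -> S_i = 8 + 15*i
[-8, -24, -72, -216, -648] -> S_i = -8*3^i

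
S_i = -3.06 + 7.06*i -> [-3.06, 4.0, 11.06, 18.12, 25.18]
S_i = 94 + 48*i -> [94, 142, 190, 238, 286]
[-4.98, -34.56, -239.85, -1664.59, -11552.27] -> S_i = -4.98*6.94^i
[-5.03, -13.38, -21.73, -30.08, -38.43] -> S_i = -5.03 + -8.35*i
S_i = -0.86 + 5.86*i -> [-0.86, 5.0, 10.86, 16.72, 22.58]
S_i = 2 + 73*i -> [2, 75, 148, 221, 294]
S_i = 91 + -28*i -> [91, 63, 35, 7, -21]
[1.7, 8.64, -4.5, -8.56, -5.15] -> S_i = Random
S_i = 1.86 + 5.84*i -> [1.86, 7.7, 13.54, 19.38, 25.22]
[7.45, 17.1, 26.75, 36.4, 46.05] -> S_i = 7.45 + 9.65*i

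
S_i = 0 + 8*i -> [0, 8, 16, 24, 32]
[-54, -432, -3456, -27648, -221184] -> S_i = -54*8^i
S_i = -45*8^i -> [-45, -360, -2880, -23040, -184320]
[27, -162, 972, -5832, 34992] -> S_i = 27*-6^i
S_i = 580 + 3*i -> [580, 583, 586, 589, 592]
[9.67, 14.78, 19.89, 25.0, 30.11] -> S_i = 9.67 + 5.11*i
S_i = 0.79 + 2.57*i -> [0.79, 3.36, 5.93, 8.5, 11.07]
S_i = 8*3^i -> [8, 24, 72, 216, 648]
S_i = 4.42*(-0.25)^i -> [4.42, -1.1, 0.28, -0.07, 0.02]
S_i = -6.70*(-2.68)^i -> [-6.7, 17.96, -48.12, 128.97, -345.63]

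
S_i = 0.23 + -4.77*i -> [0.23, -4.54, -9.31, -14.08, -18.85]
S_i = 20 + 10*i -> [20, 30, 40, 50, 60]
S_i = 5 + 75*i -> [5, 80, 155, 230, 305]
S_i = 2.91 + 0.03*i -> [2.91, 2.94, 2.97, 3.0, 3.03]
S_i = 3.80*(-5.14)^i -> [3.8, -19.53, 100.39, -516.03, 2652.38]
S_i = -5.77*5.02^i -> [-5.77, -28.97, -145.41, -729.94, -3664.3]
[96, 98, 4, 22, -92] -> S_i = Random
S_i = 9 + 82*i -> [9, 91, 173, 255, 337]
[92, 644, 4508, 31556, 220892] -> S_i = 92*7^i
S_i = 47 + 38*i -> [47, 85, 123, 161, 199]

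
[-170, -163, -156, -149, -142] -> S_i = -170 + 7*i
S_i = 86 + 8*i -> [86, 94, 102, 110, 118]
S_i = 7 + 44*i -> [7, 51, 95, 139, 183]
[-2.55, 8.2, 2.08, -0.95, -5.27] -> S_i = Random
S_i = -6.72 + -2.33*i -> [-6.72, -9.05, -11.38, -13.71, -16.04]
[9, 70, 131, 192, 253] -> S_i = 9 + 61*i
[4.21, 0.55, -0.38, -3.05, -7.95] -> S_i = Random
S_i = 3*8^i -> [3, 24, 192, 1536, 12288]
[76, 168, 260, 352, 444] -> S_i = 76 + 92*i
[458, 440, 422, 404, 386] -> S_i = 458 + -18*i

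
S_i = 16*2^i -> [16, 32, 64, 128, 256]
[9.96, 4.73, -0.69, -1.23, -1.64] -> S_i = Random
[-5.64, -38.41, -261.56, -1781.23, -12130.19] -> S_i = -5.64*6.81^i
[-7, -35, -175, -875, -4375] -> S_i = -7*5^i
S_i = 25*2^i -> [25, 50, 100, 200, 400]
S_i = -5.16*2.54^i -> [-5.16, -13.11, -33.29, -84.56, -214.78]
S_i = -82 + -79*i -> [-82, -161, -240, -319, -398]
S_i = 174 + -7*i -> [174, 167, 160, 153, 146]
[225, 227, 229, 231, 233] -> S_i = 225 + 2*i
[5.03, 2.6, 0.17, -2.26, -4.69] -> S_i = 5.03 + -2.43*i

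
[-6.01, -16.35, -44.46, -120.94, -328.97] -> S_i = -6.01*2.72^i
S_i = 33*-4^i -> [33, -132, 528, -2112, 8448]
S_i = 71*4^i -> [71, 284, 1136, 4544, 18176]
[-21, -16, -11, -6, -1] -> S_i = -21 + 5*i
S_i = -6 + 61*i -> [-6, 55, 116, 177, 238]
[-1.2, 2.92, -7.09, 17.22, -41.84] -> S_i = -1.20*(-2.43)^i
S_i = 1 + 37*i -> [1, 38, 75, 112, 149]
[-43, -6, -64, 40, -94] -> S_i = Random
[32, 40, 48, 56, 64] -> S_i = 32 + 8*i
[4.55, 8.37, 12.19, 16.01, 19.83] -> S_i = 4.55 + 3.82*i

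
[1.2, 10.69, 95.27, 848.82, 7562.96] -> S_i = 1.20*8.91^i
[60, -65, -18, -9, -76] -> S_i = Random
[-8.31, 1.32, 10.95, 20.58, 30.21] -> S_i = -8.31 + 9.63*i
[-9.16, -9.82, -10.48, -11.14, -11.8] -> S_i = -9.16 + -0.66*i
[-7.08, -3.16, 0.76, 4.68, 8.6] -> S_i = -7.08 + 3.92*i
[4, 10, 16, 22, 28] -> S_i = 4 + 6*i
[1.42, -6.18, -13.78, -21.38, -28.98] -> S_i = 1.42 + -7.60*i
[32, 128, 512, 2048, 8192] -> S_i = 32*4^i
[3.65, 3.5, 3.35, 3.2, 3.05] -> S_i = 3.65 + -0.15*i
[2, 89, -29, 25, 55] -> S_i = Random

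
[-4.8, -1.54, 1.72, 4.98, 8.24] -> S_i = -4.80 + 3.26*i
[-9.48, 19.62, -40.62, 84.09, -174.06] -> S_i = -9.48*(-2.07)^i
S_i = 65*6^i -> [65, 390, 2340, 14040, 84240]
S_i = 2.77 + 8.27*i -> [2.77, 11.04, 19.31, 27.58, 35.85]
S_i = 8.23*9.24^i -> [8.23, 76.05, 702.66, 6492.56, 59991.22]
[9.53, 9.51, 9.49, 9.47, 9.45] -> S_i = 9.53 + -0.02*i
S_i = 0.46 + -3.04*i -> [0.46, -2.58, -5.62, -8.66, -11.7]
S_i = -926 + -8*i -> [-926, -934, -942, -950, -958]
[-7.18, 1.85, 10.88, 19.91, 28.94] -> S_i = -7.18 + 9.03*i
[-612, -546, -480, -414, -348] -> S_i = -612 + 66*i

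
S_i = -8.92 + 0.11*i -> [-8.92, -8.81, -8.7, -8.59, -8.48]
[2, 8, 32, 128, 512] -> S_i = 2*4^i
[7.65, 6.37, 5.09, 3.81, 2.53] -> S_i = 7.65 + -1.28*i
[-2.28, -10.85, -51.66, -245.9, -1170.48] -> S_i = -2.28*4.76^i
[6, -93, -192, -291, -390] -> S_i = 6 + -99*i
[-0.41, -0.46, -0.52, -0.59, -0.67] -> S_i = -0.41*1.13^i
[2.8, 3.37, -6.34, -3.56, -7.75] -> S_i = Random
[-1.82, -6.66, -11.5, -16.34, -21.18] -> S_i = -1.82 + -4.84*i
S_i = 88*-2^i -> [88, -176, 352, -704, 1408]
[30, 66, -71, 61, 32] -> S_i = Random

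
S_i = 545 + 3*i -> [545, 548, 551, 554, 557]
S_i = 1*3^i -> [1, 3, 9, 27, 81]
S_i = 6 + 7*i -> [6, 13, 20, 27, 34]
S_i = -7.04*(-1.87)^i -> [-7.04, 13.16, -24.62, 46.04, -86.09]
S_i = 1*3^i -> [1, 3, 9, 27, 81]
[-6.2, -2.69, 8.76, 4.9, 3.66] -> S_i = Random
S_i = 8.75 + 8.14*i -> [8.75, 16.89, 25.03, 33.17, 41.31]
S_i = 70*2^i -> [70, 140, 280, 560, 1120]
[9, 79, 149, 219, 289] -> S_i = 9 + 70*i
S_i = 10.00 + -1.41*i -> [10.0, 8.59, 7.18, 5.77, 4.36]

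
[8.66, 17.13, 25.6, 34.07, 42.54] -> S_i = 8.66 + 8.47*i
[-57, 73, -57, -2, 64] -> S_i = Random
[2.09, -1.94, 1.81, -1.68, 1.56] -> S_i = 2.09*(-0.93)^i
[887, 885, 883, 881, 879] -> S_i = 887 + -2*i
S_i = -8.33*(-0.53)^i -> [-8.33, 4.41, -2.34, 1.24, -0.66]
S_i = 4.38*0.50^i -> [4.38, 2.19, 1.1, 0.55, 0.27]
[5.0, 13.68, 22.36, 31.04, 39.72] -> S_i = 5.00 + 8.68*i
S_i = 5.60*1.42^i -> [5.6, 7.95, 11.29, 16.03, 22.77]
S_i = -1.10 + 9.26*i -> [-1.1, 8.16, 17.42, 26.68, 35.94]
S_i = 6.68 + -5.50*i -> [6.68, 1.18, -4.32, -9.82, -15.32]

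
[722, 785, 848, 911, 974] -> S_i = 722 + 63*i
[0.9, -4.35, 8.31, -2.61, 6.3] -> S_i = Random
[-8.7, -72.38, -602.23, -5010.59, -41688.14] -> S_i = -8.70*8.32^i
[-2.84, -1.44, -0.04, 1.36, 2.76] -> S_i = -2.84 + 1.40*i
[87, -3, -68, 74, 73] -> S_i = Random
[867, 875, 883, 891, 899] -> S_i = 867 + 8*i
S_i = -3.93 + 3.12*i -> [-3.93, -0.81, 2.31, 5.43, 8.55]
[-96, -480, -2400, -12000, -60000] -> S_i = -96*5^i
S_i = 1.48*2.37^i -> [1.48, 3.51, 8.31, 19.7, 46.69]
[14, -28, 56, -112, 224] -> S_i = 14*-2^i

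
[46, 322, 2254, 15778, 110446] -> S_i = 46*7^i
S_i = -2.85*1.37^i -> [-2.85, -3.9, -5.35, -7.33, -10.04]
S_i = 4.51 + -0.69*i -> [4.51, 3.82, 3.13, 2.44, 1.75]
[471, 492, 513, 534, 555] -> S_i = 471 + 21*i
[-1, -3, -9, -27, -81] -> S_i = -1*3^i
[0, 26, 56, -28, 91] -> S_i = Random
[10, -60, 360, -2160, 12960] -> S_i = 10*-6^i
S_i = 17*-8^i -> [17, -136, 1088, -8704, 69632]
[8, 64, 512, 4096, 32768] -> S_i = 8*8^i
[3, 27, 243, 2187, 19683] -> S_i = 3*9^i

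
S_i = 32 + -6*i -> [32, 26, 20, 14, 8]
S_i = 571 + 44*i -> [571, 615, 659, 703, 747]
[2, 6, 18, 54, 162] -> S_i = 2*3^i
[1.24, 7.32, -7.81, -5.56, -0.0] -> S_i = Random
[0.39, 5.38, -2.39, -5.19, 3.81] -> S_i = Random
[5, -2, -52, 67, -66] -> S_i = Random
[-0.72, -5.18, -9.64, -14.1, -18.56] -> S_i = -0.72 + -4.46*i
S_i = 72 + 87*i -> [72, 159, 246, 333, 420]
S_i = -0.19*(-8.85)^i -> [-0.19, 1.68, -14.88, 131.7, -1165.54]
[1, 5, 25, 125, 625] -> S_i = 1*5^i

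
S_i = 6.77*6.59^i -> [6.77, 44.61, 294.01, 1937.51, 12768.22]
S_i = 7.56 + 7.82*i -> [7.56, 15.38, 23.2, 31.02, 38.84]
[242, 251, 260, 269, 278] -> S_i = 242 + 9*i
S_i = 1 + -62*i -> [1, -61, -123, -185, -247]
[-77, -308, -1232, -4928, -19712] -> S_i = -77*4^i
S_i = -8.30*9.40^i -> [-8.3, -78.02, -733.39, -6893.85, -64802.16]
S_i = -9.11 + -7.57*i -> [-9.11, -16.68, -24.25, -31.82, -39.39]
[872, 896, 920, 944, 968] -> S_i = 872 + 24*i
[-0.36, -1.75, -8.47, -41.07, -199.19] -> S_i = -0.36*4.85^i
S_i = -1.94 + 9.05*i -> [-1.94, 7.11, 16.16, 25.21, 34.26]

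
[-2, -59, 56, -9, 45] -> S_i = Random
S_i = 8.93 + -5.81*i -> [8.93, 3.12, -2.69, -8.5, -14.31]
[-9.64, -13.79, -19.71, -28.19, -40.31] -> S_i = -9.64*1.43^i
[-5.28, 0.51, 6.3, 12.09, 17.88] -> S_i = -5.28 + 5.79*i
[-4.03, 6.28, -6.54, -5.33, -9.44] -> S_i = Random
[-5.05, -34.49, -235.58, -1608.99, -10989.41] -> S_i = -5.05*6.83^i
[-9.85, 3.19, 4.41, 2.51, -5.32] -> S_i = Random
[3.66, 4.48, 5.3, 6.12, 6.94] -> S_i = 3.66 + 0.82*i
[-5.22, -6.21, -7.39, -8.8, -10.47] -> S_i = -5.22*1.19^i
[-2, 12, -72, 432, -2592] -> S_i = -2*-6^i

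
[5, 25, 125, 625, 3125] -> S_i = 5*5^i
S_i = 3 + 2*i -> [3, 5, 7, 9, 11]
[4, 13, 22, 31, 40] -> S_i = 4 + 9*i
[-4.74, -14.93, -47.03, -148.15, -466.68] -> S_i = -4.74*3.15^i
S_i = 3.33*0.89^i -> [3.33, 2.96, 2.64, 2.35, 2.09]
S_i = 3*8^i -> [3, 24, 192, 1536, 12288]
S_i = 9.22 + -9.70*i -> [9.22, -0.48, -10.18, -19.88, -29.58]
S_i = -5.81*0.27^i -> [-5.81, -1.57, -0.42, -0.11, -0.03]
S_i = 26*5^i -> [26, 130, 650, 3250, 16250]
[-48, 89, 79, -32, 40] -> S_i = Random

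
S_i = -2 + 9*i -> [-2, 7, 16, 25, 34]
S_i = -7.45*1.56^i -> [-7.45, -11.62, -18.13, -28.28, -44.12]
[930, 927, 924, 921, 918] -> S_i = 930 + -3*i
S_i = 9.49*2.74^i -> [9.49, 26.0, 71.25, 195.22, 534.89]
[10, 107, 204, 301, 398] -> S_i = 10 + 97*i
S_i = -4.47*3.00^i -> [-4.47, -13.41, -40.23, -120.69, -362.07]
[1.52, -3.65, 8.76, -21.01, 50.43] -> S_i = 1.52*(-2.40)^i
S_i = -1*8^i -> [-1, -8, -64, -512, -4096]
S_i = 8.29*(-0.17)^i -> [8.29, -1.41, 0.24, -0.04, 0.01]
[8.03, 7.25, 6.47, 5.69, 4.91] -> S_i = 8.03 + -0.78*i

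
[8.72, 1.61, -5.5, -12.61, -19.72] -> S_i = 8.72 + -7.11*i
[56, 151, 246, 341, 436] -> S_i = 56 + 95*i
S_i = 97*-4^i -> [97, -388, 1552, -6208, 24832]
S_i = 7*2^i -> [7, 14, 28, 56, 112]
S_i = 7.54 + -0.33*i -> [7.54, 7.21, 6.88, 6.55, 6.22]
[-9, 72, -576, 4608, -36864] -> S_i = -9*-8^i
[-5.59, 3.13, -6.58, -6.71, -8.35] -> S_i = Random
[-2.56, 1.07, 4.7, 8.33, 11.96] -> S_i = -2.56 + 3.63*i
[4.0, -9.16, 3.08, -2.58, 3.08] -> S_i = Random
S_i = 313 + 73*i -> [313, 386, 459, 532, 605]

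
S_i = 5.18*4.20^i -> [5.18, 21.76, 91.38, 383.78, 1611.86]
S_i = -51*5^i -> [-51, -255, -1275, -6375, -31875]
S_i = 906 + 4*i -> [906, 910, 914, 918, 922]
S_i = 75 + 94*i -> [75, 169, 263, 357, 451]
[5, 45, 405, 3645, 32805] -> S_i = 5*9^i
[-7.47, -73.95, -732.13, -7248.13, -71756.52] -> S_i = -7.47*9.90^i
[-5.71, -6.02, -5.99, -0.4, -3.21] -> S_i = Random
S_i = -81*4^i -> [-81, -324, -1296, -5184, -20736]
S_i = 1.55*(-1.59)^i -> [1.55, -2.46, 3.92, -6.23, 9.91]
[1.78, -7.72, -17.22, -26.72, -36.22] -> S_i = 1.78 + -9.50*i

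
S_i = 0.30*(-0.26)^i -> [0.3, -0.08, 0.02, -0.01, 0.0]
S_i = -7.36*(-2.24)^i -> [-7.36, 16.49, -36.93, 82.72, -185.3]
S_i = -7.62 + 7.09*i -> [-7.62, -0.53, 6.56, 13.65, 20.74]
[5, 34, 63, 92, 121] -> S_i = 5 + 29*i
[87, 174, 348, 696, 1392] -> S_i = 87*2^i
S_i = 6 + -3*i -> [6, 3, 0, -3, -6]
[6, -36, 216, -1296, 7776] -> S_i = 6*-6^i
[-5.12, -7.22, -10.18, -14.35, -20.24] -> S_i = -5.12*1.41^i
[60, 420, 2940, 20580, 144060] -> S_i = 60*7^i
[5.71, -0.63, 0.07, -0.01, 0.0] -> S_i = 5.71*(-0.11)^i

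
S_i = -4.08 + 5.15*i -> [-4.08, 1.07, 6.22, 11.37, 16.52]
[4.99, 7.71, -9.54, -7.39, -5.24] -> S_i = Random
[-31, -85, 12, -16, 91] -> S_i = Random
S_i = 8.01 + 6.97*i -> [8.01, 14.98, 21.95, 28.92, 35.89]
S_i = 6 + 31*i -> [6, 37, 68, 99, 130]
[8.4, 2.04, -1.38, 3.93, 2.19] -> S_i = Random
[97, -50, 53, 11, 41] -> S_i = Random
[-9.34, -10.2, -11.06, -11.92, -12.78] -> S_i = -9.34 + -0.86*i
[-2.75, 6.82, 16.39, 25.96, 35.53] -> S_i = -2.75 + 9.57*i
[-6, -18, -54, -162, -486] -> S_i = -6*3^i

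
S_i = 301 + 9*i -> [301, 310, 319, 328, 337]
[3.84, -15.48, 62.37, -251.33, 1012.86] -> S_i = 3.84*(-4.03)^i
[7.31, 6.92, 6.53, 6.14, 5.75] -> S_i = 7.31 + -0.39*i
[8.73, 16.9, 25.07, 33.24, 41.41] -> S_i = 8.73 + 8.17*i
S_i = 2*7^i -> [2, 14, 98, 686, 4802]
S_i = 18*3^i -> [18, 54, 162, 486, 1458]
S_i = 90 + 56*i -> [90, 146, 202, 258, 314]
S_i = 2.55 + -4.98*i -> [2.55, -2.43, -7.41, -12.39, -17.37]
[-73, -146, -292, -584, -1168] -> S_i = -73*2^i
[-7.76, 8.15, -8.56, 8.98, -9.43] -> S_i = -7.76*(-1.05)^i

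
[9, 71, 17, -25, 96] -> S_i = Random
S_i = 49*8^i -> [49, 392, 3136, 25088, 200704]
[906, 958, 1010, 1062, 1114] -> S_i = 906 + 52*i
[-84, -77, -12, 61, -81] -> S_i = Random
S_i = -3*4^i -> [-3, -12, -48, -192, -768]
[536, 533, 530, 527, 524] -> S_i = 536 + -3*i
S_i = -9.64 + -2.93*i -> [-9.64, -12.57, -15.5, -18.43, -21.36]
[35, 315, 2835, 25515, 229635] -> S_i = 35*9^i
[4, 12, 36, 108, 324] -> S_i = 4*3^i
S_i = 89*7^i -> [89, 623, 4361, 30527, 213689]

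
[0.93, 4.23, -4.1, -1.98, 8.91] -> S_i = Random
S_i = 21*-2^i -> [21, -42, 84, -168, 336]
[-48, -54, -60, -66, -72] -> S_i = -48 + -6*i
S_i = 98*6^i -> [98, 588, 3528, 21168, 127008]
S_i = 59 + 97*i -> [59, 156, 253, 350, 447]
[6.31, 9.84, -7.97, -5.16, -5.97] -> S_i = Random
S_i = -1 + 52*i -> [-1, 51, 103, 155, 207]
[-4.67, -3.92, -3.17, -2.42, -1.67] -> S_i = -4.67 + 0.75*i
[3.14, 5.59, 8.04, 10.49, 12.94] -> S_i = 3.14 + 2.45*i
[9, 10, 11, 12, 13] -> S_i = 9 + 1*i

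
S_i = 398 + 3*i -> [398, 401, 404, 407, 410]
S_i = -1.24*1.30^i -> [-1.24, -1.61, -2.1, -2.72, -3.54]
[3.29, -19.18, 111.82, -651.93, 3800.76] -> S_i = 3.29*(-5.83)^i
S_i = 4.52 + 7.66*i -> [4.52, 12.18, 19.84, 27.5, 35.16]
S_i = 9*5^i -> [9, 45, 225, 1125, 5625]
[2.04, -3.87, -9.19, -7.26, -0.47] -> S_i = Random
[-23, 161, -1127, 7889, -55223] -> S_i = -23*-7^i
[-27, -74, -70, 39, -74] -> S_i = Random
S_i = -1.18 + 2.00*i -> [-1.18, 0.82, 2.82, 4.82, 6.82]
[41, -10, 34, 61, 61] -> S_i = Random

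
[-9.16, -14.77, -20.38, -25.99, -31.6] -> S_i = -9.16 + -5.61*i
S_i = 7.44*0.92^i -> [7.44, 6.84, 6.3, 5.79, 5.33]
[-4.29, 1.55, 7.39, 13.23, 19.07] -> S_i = -4.29 + 5.84*i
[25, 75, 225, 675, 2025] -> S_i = 25*3^i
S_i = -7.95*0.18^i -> [-7.95, -1.43, -0.26, -0.05, -0.01]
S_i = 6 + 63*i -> [6, 69, 132, 195, 258]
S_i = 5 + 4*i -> [5, 9, 13, 17, 21]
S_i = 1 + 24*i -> [1, 25, 49, 73, 97]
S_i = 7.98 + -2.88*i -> [7.98, 5.1, 2.22, -0.66, -3.54]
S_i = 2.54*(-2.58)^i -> [2.54, -6.55, 16.91, -43.62, 112.54]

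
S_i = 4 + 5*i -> [4, 9, 14, 19, 24]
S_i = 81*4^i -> [81, 324, 1296, 5184, 20736]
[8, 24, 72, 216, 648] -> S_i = 8*3^i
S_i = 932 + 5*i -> [932, 937, 942, 947, 952]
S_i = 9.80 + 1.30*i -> [9.8, 11.1, 12.4, 13.7, 15.0]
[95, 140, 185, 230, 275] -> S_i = 95 + 45*i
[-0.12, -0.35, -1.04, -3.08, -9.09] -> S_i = -0.12*2.95^i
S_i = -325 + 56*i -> [-325, -269, -213, -157, -101]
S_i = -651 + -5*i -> [-651, -656, -661, -666, -671]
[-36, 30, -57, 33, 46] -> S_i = Random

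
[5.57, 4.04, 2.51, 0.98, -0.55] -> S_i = 5.57 + -1.53*i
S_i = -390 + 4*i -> [-390, -386, -382, -378, -374]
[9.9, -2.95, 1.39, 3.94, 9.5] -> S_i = Random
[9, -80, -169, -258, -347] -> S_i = 9 + -89*i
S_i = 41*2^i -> [41, 82, 164, 328, 656]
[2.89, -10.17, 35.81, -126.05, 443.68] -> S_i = 2.89*(-3.52)^i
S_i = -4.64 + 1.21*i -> [-4.64, -3.43, -2.22, -1.01, 0.2]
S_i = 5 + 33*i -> [5, 38, 71, 104, 137]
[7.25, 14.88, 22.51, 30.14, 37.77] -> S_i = 7.25 + 7.63*i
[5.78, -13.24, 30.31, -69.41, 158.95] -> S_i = 5.78*(-2.29)^i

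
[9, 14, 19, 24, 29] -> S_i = 9 + 5*i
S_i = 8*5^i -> [8, 40, 200, 1000, 5000]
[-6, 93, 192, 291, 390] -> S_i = -6 + 99*i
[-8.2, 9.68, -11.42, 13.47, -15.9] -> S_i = -8.20*(-1.18)^i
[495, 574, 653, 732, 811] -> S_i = 495 + 79*i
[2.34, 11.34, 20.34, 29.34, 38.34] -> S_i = 2.34 + 9.00*i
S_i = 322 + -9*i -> [322, 313, 304, 295, 286]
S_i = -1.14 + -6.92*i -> [-1.14, -8.06, -14.98, -21.9, -28.82]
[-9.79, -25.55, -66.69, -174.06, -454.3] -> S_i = -9.79*2.61^i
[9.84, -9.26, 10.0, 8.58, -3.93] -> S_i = Random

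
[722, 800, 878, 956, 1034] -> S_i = 722 + 78*i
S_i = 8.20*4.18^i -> [8.2, 34.28, 143.27, 598.88, 2503.34]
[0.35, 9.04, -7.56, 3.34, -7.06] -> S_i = Random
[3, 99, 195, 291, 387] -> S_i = 3 + 96*i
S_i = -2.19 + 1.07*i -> [-2.19, -1.12, -0.05, 1.02, 2.09]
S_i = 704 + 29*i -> [704, 733, 762, 791, 820]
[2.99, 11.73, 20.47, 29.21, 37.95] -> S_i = 2.99 + 8.74*i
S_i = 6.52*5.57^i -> [6.52, 36.32, 202.28, 1126.71, 6275.79]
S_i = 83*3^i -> [83, 249, 747, 2241, 6723]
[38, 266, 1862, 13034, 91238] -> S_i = 38*7^i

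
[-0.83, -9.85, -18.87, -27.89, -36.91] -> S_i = -0.83 + -9.02*i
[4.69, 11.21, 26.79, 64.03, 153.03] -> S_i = 4.69*2.39^i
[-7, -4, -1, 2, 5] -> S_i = -7 + 3*i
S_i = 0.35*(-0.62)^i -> [0.35, -0.22, 0.13, -0.08, 0.05]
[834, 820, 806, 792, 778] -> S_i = 834 + -14*i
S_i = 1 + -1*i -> [1, 0, -1, -2, -3]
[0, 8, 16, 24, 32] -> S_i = 0 + 8*i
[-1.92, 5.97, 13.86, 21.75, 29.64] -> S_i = -1.92 + 7.89*i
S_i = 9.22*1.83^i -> [9.22, 16.87, 30.88, 56.5, 103.4]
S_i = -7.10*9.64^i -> [-7.1, -68.44, -659.8, -6360.47, -61314.96]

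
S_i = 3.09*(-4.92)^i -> [3.09, -15.2, 74.8, -368.01, 1810.58]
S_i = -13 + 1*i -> [-13, -12, -11, -10, -9]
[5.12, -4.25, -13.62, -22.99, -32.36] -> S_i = 5.12 + -9.37*i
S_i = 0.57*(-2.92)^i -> [0.57, -1.66, 4.86, -14.19, 41.44]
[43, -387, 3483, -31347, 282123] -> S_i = 43*-9^i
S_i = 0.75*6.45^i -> [0.75, 4.84, 31.2, 201.25, 1298.08]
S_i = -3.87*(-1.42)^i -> [-3.87, 5.5, -7.8, 11.08, -15.73]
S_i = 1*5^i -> [1, 5, 25, 125, 625]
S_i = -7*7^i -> [-7, -49, -343, -2401, -16807]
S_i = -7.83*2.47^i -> [-7.83, -19.34, -47.77, -117.99, -291.44]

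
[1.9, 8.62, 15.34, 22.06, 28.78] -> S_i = 1.90 + 6.72*i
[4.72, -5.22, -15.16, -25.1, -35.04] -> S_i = 4.72 + -9.94*i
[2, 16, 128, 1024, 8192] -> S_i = 2*8^i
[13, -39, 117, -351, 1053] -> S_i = 13*-3^i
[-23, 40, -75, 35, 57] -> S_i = Random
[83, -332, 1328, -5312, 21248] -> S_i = 83*-4^i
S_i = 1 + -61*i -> [1, -60, -121, -182, -243]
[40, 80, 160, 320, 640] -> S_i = 40*2^i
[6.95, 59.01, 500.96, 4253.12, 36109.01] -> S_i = 6.95*8.49^i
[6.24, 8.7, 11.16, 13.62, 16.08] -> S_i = 6.24 + 2.46*i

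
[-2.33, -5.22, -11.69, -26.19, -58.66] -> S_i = -2.33*2.24^i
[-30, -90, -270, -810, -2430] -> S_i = -30*3^i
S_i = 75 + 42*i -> [75, 117, 159, 201, 243]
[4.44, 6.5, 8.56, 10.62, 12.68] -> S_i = 4.44 + 2.06*i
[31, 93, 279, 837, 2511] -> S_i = 31*3^i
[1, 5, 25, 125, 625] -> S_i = 1*5^i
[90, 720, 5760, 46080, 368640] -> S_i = 90*8^i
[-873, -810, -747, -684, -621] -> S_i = -873 + 63*i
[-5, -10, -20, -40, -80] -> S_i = -5*2^i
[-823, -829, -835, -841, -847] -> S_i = -823 + -6*i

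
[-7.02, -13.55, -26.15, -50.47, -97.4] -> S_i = -7.02*1.93^i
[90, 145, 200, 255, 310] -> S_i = 90 + 55*i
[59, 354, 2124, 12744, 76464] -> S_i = 59*6^i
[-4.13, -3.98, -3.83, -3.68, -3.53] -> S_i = -4.13 + 0.15*i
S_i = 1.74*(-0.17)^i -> [1.74, -0.3, 0.05, -0.01, 0.0]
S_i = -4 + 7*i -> [-4, 3, 10, 17, 24]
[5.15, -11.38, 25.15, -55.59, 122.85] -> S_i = 5.15*(-2.21)^i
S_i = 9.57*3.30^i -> [9.57, 31.58, 104.22, 343.92, 1134.93]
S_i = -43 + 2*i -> [-43, -41, -39, -37, -35]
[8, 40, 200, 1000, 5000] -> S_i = 8*5^i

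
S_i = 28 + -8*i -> [28, 20, 12, 4, -4]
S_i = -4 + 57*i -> [-4, 53, 110, 167, 224]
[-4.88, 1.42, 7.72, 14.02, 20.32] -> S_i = -4.88 + 6.30*i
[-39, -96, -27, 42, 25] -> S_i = Random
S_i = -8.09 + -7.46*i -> [-8.09, -15.55, -23.01, -30.47, -37.93]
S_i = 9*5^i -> [9, 45, 225, 1125, 5625]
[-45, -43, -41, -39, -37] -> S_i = -45 + 2*i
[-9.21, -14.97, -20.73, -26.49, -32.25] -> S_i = -9.21 + -5.76*i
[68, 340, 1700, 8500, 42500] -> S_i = 68*5^i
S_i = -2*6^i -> [-2, -12, -72, -432, -2592]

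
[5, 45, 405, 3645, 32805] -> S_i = 5*9^i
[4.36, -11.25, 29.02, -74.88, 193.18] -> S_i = 4.36*(-2.58)^i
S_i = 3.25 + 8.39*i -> [3.25, 11.64, 20.03, 28.42, 36.81]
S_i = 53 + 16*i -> [53, 69, 85, 101, 117]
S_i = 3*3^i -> [3, 9, 27, 81, 243]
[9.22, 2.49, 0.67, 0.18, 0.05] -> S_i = 9.22*0.27^i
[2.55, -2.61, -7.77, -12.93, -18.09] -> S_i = 2.55 + -5.16*i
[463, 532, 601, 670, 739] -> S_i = 463 + 69*i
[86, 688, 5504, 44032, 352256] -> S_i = 86*8^i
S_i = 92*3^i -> [92, 276, 828, 2484, 7452]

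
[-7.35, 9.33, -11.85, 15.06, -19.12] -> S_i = -7.35*(-1.27)^i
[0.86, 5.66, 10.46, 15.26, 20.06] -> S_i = 0.86 + 4.80*i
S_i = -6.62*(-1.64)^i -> [-6.62, 10.86, -17.81, 29.2, -47.89]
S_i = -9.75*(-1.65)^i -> [-9.75, 16.09, -26.54, 43.8, -72.27]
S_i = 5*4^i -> [5, 20, 80, 320, 1280]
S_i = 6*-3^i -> [6, -18, 54, -162, 486]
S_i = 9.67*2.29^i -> [9.67, 22.14, 50.71, 116.13, 265.93]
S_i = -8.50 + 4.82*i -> [-8.5, -3.68, 1.14, 5.96, 10.78]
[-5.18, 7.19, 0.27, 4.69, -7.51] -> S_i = Random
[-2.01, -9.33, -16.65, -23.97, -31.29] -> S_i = -2.01 + -7.32*i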